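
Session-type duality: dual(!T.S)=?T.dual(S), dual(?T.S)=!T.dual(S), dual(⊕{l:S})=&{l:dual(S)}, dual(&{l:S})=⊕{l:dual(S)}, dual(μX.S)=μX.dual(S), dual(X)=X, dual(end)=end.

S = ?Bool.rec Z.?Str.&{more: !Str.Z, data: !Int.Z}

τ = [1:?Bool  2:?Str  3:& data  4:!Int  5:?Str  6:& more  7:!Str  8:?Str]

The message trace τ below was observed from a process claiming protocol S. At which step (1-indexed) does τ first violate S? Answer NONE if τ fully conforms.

[1] ?Bool  match  cont: rec Z.…
[2] ?Str  match  cont: &{more: !Str.rec Z.…, data: !Int.rec Z.…}
[3] & data  match  cont: !Int.rec Z.…
[4] !Int  match  cont: rec Z.…
[5] ?Str  match  cont: &{more: !Str.rec Z.…, data: !Int.rec Z.…}
[6] & more  match  cont: !Str.rec Z.…
[7] !Str  match  cont: rec Z.…
[8] ?Str  match  cont: &{more: !Str.rec Z.…, data: !Int.rec Z.…}
τ conforms to S (length 8)

NONE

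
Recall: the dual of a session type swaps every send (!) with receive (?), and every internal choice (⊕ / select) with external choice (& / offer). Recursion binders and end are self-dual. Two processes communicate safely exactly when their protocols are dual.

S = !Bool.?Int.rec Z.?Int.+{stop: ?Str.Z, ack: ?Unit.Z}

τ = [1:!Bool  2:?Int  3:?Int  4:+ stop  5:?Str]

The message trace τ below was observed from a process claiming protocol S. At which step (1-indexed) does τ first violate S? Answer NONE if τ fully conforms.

step 1: !Bool  match  now at ?Int.rec Z.…
step 2: ?Int  match  now at rec Z.…
step 3: ?Int  match  now at +{stop: ?Str.rec Z.…, ack: ?Unit.rec Z.…}
step 4: + stop  match  now at ?Str.rec Z.…
step 5: ?Str  match  now at rec Z.…
all 5 steps conform

NONE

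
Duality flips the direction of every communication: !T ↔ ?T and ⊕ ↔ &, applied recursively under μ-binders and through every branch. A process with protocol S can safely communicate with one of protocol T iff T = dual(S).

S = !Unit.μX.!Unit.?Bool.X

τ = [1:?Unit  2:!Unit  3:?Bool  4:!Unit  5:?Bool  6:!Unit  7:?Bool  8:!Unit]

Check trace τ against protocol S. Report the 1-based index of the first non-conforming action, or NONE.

1

@1 got ?Unit, protocol expects !Unit  ✗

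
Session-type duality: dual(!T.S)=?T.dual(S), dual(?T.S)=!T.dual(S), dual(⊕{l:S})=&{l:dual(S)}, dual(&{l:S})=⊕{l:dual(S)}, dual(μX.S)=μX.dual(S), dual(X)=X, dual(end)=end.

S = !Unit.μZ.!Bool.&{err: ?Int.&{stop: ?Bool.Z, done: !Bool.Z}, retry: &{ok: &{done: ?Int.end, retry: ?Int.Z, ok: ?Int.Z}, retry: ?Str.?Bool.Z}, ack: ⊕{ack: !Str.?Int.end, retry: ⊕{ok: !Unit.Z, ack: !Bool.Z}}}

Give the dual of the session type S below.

?Unit.μZ.?Bool.⊕{err: !Int.⊕{stop: !Bool.Z, done: ?Bool.Z}, retry: ⊕{ok: ⊕{done: !Int.end, retry: !Int.Z, ok: !Int.Z}, retry: !Str.!Bool.Z}, ack: &{ack: ?Str.!Int.end, retry: &{ok: ?Unit.Z, ack: ?Bool.Z}}}

!Unit = ?Unit
  μZ = μZ  (μ self-dual)
    !Bool = ?Bool
      &{err,retry,ack} = ⊕{err,retry,ack}  (offer→select)
        case err:
          ?Int = !Int
            &{stop,done} = ⊕{stop,done}  (offer→select)
              case stop:
                ?Bool = !Bool
                  dual(Z) = Z
              case done:
                !Bool = ?Bool
                  dual(Z) = Z
        case retry:
          &{ok,retry} = ⊕{ok,retry}  (offer→select)
            case ok:
              &{done,retry,ok} = ⊕{done,retry,ok}  (offer→select)
                case done:
                  ?Int = !Int
                    dual(end) = end
                case retry:
                  ?Int = !Int
                    dual(Z) = Z
                case ok:
                  ?Int = !Int
                    dual(Z) = Z
            case retry:
              ?Str = !Str
                ?Bool = !Bool
                  dual(Z) = Z
        case ack:
          ⊕{ack,retry} = &{ack,retry}  (internal→external)
            case ack:
              !Str = ?Str
                ?Int = !Int
                  dual(end) = end
            case retry:
              ⊕{ok,ack} = &{ok,ack}  (internal→external)
                case ok:
                  !Unit = ?Unit
                    dual(Z) = Z
                case ack:
                  !Bool = ?Bool
                    dual(Z) = Z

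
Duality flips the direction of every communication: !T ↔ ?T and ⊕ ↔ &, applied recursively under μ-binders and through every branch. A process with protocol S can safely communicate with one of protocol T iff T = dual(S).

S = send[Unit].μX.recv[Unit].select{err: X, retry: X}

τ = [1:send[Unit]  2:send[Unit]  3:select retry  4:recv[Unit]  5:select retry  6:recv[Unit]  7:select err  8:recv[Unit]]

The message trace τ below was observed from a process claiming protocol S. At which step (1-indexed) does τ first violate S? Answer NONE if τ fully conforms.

step 1: send[Unit]  ok  residual = μX.…
step 2: got send[Unit], protocol expects recv[Unit]  ✗

2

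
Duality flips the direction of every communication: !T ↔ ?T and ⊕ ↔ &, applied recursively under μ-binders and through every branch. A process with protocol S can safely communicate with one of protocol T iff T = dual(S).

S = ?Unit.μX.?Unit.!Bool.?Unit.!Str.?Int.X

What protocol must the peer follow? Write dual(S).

!Unit.μX.!Unit.?Bool.!Unit.?Str.!Int.X

?Unit → !Unit
  μX → μX  (μ self-dual)
    ?Unit → !Unit
      !Bool → ?Bool
        ?Unit → !Unit
          !Str → ?Str
            ?Int → !Int
              X self-dual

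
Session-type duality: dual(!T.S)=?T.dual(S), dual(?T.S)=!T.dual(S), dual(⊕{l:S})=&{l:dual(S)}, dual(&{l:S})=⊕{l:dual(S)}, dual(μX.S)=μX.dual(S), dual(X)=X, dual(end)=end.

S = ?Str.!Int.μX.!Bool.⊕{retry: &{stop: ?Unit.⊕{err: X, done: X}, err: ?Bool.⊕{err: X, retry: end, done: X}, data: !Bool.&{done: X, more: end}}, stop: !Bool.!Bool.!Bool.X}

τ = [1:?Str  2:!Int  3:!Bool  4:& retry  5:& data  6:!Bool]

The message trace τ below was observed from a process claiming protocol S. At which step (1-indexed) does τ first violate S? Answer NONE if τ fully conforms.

[1] ?Str  ok  now at !Int.μX.…
[2] !Int  ok  now at μX.…
[3] !Bool  ok  now at ⊕{retry: &{stop: ?Unit.⊕{err: μX.…, done: μX.…}, err: ?Bool.⊕{err: μX.…, retry: end, done: μX.…}, data: !Bool.&{done: μX.…, more: end}}, stop: !Bool.!Bool.!Bool.μX.…}
[4] got & retry, protocol expects ⊕ retry or ⊕ stop  ✗

4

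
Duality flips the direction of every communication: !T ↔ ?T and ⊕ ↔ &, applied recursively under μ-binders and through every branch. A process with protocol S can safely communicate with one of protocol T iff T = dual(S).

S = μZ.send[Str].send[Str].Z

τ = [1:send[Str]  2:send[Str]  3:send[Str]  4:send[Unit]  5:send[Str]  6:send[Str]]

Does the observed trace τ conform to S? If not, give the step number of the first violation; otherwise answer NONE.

4

step 1: send[Str]  match  cont: send[Str].μZ.…
step 2: send[Str]  match  cont: μZ.…
step 3: send[Str]  match  cont: send[Str].μZ.…
step 4: got send[Unit], protocol expects send[Str]  ✗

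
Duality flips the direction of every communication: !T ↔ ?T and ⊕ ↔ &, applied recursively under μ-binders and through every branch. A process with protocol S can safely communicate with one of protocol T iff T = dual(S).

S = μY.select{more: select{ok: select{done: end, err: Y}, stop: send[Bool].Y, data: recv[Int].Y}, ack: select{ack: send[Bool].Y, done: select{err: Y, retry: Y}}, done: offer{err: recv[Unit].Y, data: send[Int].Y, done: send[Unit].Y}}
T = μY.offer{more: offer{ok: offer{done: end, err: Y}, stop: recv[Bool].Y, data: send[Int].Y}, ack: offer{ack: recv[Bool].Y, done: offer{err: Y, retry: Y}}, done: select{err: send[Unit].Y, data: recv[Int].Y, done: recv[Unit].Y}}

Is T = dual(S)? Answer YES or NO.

μY ‖ μY  ok (binder kept)
  select{more,ack,done} ‖ offer{more,ack,done}  ok same labels
    case more:
      select{ok,stop,data} ‖ offer{ok,stop,data}  ok same labels
        case ok:
          select{done,err} ‖ offer{done,err}  ok same labels
            case done:
              end ‖ end  ok
            case err:
              Y ‖ Y  ok
        case stop:
          send[Bool] ‖ recv[Bool]  ok
            Y ‖ Y  ok
        case data:
          recv[Int] ‖ send[Int]  ok
            Y ‖ Y  ok
    case ack:
      select{ack,done} ‖ offer{ack,done}  ok same labels
        case ack:
          send[Bool] ‖ recv[Bool]  ok
            Y ‖ Y  ok
        case done:
          select{err,retry} ‖ offer{err,retry}  ok same labels
            case err:
              Y ‖ Y  ok
            case retry:
              Y ‖ Y  ok
    case done:
      offer{err,data,done} ‖ select{err,data,done}  ok same labels
        case err:
          recv[Unit] ‖ send[Unit]  ok
            Y ‖ Y  ok
        case data:
          send[Int] ‖ recv[Int]  ok
            Y ‖ Y  ok
        case done:
          send[Unit] ‖ recv[Unit]  ok
            Y ‖ Y  ok

YES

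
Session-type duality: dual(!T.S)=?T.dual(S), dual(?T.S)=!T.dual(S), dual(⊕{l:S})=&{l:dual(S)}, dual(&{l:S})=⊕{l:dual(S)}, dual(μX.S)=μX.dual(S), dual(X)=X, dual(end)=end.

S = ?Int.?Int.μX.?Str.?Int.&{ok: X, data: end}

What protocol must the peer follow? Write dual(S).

!Int.!Int.μX.!Str.!Int.⊕{ok: X, data: end}

?Int = !Int
  ?Int = !Int
    μX = μX  (rec unchanged)
      ?Str = !Str
        ?Int = !Int
          &{ok,data} = ⊕{ok,data}  (offer→select)
            [ok]
              X self-dual
            [data]
              end self-dual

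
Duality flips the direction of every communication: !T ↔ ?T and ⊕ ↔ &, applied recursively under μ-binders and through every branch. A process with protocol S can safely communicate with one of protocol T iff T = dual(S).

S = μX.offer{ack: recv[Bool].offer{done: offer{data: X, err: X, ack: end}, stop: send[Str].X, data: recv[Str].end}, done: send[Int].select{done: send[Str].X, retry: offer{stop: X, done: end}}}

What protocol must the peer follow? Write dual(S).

μX.select{ack: send[Bool].select{done: select{data: X, err: X, ack: end}, stop: recv[Str].X, data: send[Str].end}, done: recv[Int].offer{done: recv[Str].X, retry: select{stop: X, done: end}}}

μX → μX  (rec unchanged)
  offer{ack,done} → select{ack,done}  (external→internal)
    case ack:
      recv[Bool] → send[Bool]
        offer{done,stop,data} → select{done,stop,data}  (external→internal)
          case done:
            offer{data,err,ack} → select{data,err,ack}  (external→internal)
              case data:
                dual(X) = X
              case err:
                dual(X) = X
              case ack:
                dual(end) = end
          case stop:
            send[Str] → recv[Str]
              dual(X) = X
          case data:
            recv[Str] → send[Str]
              dual(end) = end
    case done:
      send[Int] → recv[Int]
        select{done,retry} → offer{done,retry}  (select→offer)
          case done:
            send[Str] → recv[Str]
              dual(X) = X
          case retry:
            offer{stop,done} → select{stop,done}  (external→internal)
              case stop:
                dual(X) = X
              case done:
                dual(end) = end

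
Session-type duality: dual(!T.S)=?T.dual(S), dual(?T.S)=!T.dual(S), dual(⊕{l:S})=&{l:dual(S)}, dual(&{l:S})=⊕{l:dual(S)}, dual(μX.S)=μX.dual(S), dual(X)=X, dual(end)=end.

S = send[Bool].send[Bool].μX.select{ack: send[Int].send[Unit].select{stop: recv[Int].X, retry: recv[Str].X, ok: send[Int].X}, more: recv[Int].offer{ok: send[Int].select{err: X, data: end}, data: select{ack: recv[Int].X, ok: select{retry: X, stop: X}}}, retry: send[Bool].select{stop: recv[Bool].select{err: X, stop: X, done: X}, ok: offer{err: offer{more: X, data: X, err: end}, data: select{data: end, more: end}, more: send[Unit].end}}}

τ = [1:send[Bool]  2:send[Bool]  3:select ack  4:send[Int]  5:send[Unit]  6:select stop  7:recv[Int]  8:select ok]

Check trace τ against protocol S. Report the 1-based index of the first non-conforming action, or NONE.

[1] send[Bool]  match  cont: send[Bool].μX.…
[2] send[Bool]  match  cont: μX.…
[3] select ack  match  cont: send[Int].send[Unit].select{stop: recv[Int].μX.…, retry: recv[Str].μX.…, ok: send[Int].μX.…}
[4] send[Int]  match  cont: send[Unit].select{stop: recv[Int].μX.…, retry: recv[Str].μX.…, ok: send[Int].μX.…}
[5] send[Unit]  match  cont: select{stop: recv[Int].μX.…, retry: recv[Str].μX.…, ok: send[Int].μX.…}
[6] select stop  match  cont: recv[Int].μX.…
[7] recv[Int]  match  cont: μX.…
[8] got select ok, protocol expects select ack or select more or select retry  ✗

8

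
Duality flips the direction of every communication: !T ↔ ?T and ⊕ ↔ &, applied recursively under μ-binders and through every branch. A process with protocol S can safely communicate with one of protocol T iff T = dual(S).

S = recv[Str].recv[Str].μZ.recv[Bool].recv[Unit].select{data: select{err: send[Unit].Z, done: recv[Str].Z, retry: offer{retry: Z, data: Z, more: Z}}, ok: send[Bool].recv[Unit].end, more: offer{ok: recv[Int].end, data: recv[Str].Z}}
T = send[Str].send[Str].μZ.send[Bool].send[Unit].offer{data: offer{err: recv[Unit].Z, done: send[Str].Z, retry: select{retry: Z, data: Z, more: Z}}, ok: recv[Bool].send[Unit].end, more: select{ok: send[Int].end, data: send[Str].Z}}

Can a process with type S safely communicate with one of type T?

recv[Str] | send[Str]  ok
  recv[Str] | send[Str]  ok
    μZ | μZ  ok (μ self-dual)
      recv[Bool] | send[Bool]  ok
        recv[Unit] | send[Unit]  ok
          select{data,ok,more} | offer{data,ok,more}  ok labels match
            • data:
              select{err,done,retry} | offer{err,done,retry}  ok labels match
                • err:
                  send[Unit] | recv[Unit]  ok
                    Z | Z  ok
                • done:
                  recv[Str] | send[Str]  ok
                    Z | Z  ok
                • retry:
                  offer{retry,data,more} | select{retry,data,more}  ok labels match
                    • retry:
                      Z | Z  ok
                    • data:
                      Z | Z  ok
                    • more:
                      Z | Z  ok
            • ok:
              send[Bool] | recv[Bool]  ok
                recv[Unit] | send[Unit]  ok
                  end | end  ok
            • more:
              offer{ok,data} | select{ok,data}  ok labels match
                • ok:
                  recv[Int] | send[Int]  ok
                    end | end  ok
                • data:
                  recv[Str] | send[Str]  ok
                    Z | Z  ok

YES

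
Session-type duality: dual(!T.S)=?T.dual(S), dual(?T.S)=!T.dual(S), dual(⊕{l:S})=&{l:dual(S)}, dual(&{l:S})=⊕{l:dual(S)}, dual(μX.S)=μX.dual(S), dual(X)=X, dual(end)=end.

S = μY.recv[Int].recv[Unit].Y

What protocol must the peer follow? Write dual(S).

μY.send[Int].send[Unit].Y

μY ↦ μY  (rec unchanged)
  recv[Int] ↦ send[Int]
    recv[Unit] ↦ send[Unit]
      Y self-dual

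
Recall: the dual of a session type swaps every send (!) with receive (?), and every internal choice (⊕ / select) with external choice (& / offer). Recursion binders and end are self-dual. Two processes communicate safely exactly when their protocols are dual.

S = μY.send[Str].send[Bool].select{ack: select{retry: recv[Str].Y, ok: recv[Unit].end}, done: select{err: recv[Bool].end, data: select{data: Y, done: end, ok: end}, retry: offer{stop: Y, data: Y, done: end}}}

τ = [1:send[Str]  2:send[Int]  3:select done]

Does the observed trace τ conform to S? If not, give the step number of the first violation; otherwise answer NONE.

2

@1 send[Str]  ✓  now at send[Bool].select{ack: select{retry: recv[Str].μY.…, ok: recv[Unit].end}, done: select{err: recv[Bool].end, data: select{data: μY.…, done: end, ok: end}, retry: offer{stop: μY.…, data: μY.…, done: end}}}
@2 got send[Int], protocol expects send[Bool]  ✗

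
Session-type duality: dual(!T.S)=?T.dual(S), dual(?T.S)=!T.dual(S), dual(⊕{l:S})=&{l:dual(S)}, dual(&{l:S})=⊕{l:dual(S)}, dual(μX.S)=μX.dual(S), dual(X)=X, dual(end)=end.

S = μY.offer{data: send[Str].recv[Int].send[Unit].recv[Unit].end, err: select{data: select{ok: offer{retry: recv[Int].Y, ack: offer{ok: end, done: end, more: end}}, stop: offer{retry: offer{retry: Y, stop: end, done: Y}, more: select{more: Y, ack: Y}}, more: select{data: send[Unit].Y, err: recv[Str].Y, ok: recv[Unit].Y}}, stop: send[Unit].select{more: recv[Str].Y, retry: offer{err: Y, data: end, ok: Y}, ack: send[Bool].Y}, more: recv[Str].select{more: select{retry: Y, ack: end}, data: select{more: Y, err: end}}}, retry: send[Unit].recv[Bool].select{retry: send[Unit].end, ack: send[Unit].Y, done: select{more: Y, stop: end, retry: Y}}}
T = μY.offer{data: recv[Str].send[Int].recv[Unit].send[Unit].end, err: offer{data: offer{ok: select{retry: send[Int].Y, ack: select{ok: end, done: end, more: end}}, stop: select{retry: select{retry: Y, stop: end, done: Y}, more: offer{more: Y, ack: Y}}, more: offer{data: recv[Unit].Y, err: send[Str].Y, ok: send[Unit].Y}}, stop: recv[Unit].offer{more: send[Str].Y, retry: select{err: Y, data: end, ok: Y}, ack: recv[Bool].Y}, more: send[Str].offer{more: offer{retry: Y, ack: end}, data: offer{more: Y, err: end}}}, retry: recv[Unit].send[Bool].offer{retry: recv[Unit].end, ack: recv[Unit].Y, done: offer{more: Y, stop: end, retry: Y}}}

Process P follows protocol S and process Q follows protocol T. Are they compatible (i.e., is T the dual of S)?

NO

μY ‖ μY  match (binder kept)
  offer{data,err,retry} ‖ offer{data,err,retry}  ✗ choice polarity not flipped — not dual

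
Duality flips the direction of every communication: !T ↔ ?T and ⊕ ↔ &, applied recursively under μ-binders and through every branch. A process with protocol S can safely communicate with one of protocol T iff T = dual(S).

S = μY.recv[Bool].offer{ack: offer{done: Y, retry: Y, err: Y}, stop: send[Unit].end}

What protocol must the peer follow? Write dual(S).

μY.send[Bool].select{ack: select{done: Y, retry: Y, err: Y}, stop: recv[Unit].end}

μY → μY  (μ self-dual)
  recv[Bool] → send[Bool]
    offer{ack,stop} → select{ack,stop}  (external→internal)
      [ack]
        offer{done,retry,err} → select{done,retry,err}  (external→internal)
          [done]
            Y ↦ Y
          [retry]
            Y ↦ Y
          [err]
            Y ↦ Y
      [stop]
        send[Unit] → recv[Unit]
          end ↦ end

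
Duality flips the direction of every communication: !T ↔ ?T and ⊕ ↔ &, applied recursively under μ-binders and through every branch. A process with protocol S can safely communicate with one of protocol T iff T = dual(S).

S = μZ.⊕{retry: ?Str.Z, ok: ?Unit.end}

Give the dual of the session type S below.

μZ ↦ μZ  (rec unchanged)
  ⊕{retry,ok} ↦ &{retry,ok}  (select→offer)
    [retry]
      ?Str ↦ !Str
        dual(Z) = Z
    [ok]
      ?Unit ↦ !Unit
        dual(end) = end

μZ.&{retry: !Str.Z, ok: !Unit.end}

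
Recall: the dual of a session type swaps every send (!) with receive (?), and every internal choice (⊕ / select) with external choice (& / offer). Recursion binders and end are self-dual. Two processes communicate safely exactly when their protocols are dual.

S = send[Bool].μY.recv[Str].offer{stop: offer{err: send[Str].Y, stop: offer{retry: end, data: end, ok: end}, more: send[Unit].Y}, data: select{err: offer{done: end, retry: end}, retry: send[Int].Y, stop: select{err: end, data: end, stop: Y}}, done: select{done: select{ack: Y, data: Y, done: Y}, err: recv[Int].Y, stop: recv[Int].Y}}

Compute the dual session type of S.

recv[Bool].μY.send[Str].select{stop: select{err: recv[Str].Y, stop: select{retry: end, data: end, ok: end}, more: recv[Unit].Y}, data: offer{err: select{done: end, retry: end}, retry: recv[Int].Y, stop: offer{err: end, data: end, stop: Y}}, done: offer{done: offer{ack: Y, data: Y, done: Y}, err: send[Int].Y, stop: send[Int].Y}}

send[Bool] → recv[Bool]
  μY → μY  (rec unchanged)
    recv[Str] → send[Str]
      offer{stop,data,done} → select{stop,data,done}  (offer→select)
        • stop:
          offer{err,stop,more} → select{err,stop,more}  (offer→select)
            • err:
              send[Str] → recv[Str]
                dual(Y) = Y
            • stop:
              offer{retry,data,ok} → select{retry,data,ok}  (offer→select)
                • retry:
                  dual(end) = end
                • data:
                  dual(end) = end
                • ok:
                  dual(end) = end
            • more:
              send[Unit] → recv[Unit]
                dual(Y) = Y
        • data:
          select{err,retry,stop} → offer{err,retry,stop}  (⊕→&)
            • err:
              offer{done,retry} → select{done,retry}  (offer→select)
                • done:
                  dual(end) = end
                • retry:
                  dual(end) = end
            • retry:
              send[Int] → recv[Int]
                dual(Y) = Y
            • stop:
              select{err,data,stop} → offer{err,data,stop}  (⊕→&)
                • err:
                  dual(end) = end
                • data:
                  dual(end) = end
                • stop:
                  dual(Y) = Y
        • done:
          select{done,err,stop} → offer{done,err,stop}  (⊕→&)
            • done:
              select{ack,data,done} → offer{ack,data,done}  (⊕→&)
                • ack:
                  dual(Y) = Y
                • data:
                  dual(Y) = Y
                • done:
                  dual(Y) = Y
            • err:
              recv[Int] → send[Int]
                dual(Y) = Y
            • stop:
              recv[Int] → send[Int]
                dual(Y) = Y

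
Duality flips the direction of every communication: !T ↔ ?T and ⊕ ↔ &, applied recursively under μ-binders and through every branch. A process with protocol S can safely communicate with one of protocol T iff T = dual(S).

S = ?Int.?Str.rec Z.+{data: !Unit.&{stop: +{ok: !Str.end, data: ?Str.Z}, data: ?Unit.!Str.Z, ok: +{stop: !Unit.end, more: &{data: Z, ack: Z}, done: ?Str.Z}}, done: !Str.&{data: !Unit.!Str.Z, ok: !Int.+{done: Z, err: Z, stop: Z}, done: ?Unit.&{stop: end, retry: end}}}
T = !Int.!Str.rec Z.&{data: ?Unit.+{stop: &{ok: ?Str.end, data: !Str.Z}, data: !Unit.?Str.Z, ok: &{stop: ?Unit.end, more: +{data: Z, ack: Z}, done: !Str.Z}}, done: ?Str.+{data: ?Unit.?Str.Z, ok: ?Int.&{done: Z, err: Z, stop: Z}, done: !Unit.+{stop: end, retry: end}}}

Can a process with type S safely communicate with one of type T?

YES

?Int | !Int  ✓
  ?Str | !Str  ✓
    rec Z | rec Z  ✓ (rec unchanged)
      +{data,done} | &{data,done}  ✓ labels match
        • data:
          !Unit | ?Unit  ✓
            &{stop,data,ok} | +{stop,data,ok}  ✓ labels match
              • stop:
                +{ok,data} | &{ok,data}  ✓ labels match
                  • ok:
                    !Str | ?Str  ✓
                      end | end  ✓
                  • data:
                    ?Str | !Str  ✓
                      Z | Z  ✓
              • data:
                ?Unit | !Unit  ✓
                  !Str | ?Str  ✓
                    Z | Z  ✓
              • ok:
                +{stop,more,done} | &{stop,more,done}  ✓ labels match
                  • stop:
                    !Unit | ?Unit  ✓
                      end | end  ✓
                  • more:
                    &{data,ack} | +{data,ack}  ✓ labels match
                      • data:
                        Z | Z  ✓
                      • ack:
                        Z | Z  ✓
                  • done:
                    ?Str | !Str  ✓
                      Z | Z  ✓
        • done:
          !Str | ?Str  ✓
            &{data,ok,done} | +{data,ok,done}  ✓ labels match
              • data:
                !Unit | ?Unit  ✓
                  !Str | ?Str  ✓
                    Z | Z  ✓
              • ok:
                !Int | ?Int  ✓
                  +{done,err,stop} | &{done,err,stop}  ✓ labels match
                    • done:
                      Z | Z  ✓
                    • err:
                      Z | Z  ✓
                    • stop:
                      Z | Z  ✓
              • done:
                ?Unit | !Unit  ✓
                  &{stop,retry} | +{stop,retry}  ✓ labels match
                    • stop:
                      end | end  ✓
                    • retry:
                      end | end  ✓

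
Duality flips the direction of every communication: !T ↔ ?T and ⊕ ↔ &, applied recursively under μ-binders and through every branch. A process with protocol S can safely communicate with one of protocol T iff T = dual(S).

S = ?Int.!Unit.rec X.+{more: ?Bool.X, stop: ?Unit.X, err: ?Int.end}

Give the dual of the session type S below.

!Int.?Unit.rec X.&{more: !Bool.X, stop: !Unit.X, err: !Int.end}

?Int → !Int
  !Unit → ?Unit
    rec X → rec X  (rec unchanged)
      +{more,stop,err} → &{more,stop,err}  (internal→external)
        [more]
          ?Bool → !Bool
            dual(X) = X
        [stop]
          ?Unit → !Unit
            dual(X) = X
        [err]
          ?Int → !Int
            dual(end) = end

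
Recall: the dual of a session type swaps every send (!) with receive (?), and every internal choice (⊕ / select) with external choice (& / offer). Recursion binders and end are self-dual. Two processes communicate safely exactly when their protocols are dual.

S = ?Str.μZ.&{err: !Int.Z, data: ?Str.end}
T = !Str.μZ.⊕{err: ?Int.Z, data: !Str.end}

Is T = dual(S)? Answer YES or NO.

YES

?Str ‖ !Str  ✓
  μZ ‖ μZ  ✓ (μ self-dual)
    &{err,data} ‖ ⊕{err,data}  ✓ label sets agree
      • err:
        !Int ‖ ?Int  ✓
          Z ‖ Z  ✓
      • data:
        ?Str ‖ !Str  ✓
          end ‖ end  ✓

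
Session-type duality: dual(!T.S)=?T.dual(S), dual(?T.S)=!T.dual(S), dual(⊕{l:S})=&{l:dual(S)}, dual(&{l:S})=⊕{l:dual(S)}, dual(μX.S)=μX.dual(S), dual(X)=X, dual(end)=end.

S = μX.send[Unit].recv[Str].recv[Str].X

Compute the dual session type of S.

μX = μX  (rec unchanged)
  send[Unit] = recv[Unit]
    recv[Str] = send[Str]
      recv[Str] = send[Str]
        X ↦ X

μX.recv[Unit].send[Str].send[Str].X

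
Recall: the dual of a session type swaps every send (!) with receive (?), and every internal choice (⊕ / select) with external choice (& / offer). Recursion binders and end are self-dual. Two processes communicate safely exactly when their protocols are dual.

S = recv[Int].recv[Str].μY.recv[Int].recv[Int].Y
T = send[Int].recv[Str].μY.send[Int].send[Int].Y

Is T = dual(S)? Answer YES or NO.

NO

recv[Int] vs send[Int]  ✓
  recv[Str] vs recv[Str]  ✗ same direction on both sides — not dual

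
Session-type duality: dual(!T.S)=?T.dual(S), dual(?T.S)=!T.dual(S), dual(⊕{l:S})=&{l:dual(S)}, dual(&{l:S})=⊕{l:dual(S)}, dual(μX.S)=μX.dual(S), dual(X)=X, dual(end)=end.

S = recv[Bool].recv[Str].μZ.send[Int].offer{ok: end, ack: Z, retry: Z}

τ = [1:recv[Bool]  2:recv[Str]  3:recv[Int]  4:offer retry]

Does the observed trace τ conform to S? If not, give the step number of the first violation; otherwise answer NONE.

3

@1 recv[Bool]  match  now at recv[Str].μZ.…
@2 recv[Str]  match  now at μZ.…
@3 got recv[Int], protocol expects send[Int]  ✗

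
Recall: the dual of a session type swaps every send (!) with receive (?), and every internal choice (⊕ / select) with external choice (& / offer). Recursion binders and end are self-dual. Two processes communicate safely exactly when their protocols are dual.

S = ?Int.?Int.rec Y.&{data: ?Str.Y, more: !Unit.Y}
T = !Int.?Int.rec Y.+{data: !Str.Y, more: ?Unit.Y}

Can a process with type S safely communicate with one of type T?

?Int vs !Int  match
  ?Int vs ?Int  ✗ same direction on both sides — not dual

NO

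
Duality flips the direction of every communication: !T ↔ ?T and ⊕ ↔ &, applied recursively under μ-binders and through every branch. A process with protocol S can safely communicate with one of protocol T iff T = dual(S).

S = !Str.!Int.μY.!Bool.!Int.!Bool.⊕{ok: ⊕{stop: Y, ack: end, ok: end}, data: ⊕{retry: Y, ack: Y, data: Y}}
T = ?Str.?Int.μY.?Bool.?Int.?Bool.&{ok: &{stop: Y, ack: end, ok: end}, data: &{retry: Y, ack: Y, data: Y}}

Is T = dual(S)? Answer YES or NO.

!Str ‖ ?Str  ✓
  !Int ‖ ?Int  ✓
    μY ‖ μY  ✓ (rec unchanged)
      !Bool ‖ ?Bool  ✓
        !Int ‖ ?Int  ✓
          !Bool ‖ ?Bool  ✓
            ⊕{ok,data} ‖ &{ok,data}  ✓ labels match
              • ok:
                ⊕{stop,ack,ok} ‖ &{stop,ack,ok}  ✓ labels match
                  • stop:
                    Y ‖ Y  ✓
                  • ack:
                    end ‖ end  ✓
                  • ok:
                    end ‖ end  ✓
              • data:
                ⊕{retry,ack,data} ‖ &{retry,ack,data}  ✓ labels match
                  • retry:
                    Y ‖ Y  ✓
                  • ack:
                    Y ‖ Y  ✓
                  • data:
                    Y ‖ Y  ✓

YES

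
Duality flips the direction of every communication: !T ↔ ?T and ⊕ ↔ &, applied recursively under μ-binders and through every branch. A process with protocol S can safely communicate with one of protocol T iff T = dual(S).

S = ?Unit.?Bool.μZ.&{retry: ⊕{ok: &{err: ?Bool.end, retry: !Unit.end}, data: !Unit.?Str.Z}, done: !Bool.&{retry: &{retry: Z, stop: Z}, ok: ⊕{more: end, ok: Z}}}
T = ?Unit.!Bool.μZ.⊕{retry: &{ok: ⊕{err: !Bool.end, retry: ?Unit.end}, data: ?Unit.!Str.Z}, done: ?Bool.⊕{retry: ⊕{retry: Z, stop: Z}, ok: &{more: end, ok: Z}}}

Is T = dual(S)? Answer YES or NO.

?Unit ‖ ?Unit  ✗ same direction on both sides — not dual

NO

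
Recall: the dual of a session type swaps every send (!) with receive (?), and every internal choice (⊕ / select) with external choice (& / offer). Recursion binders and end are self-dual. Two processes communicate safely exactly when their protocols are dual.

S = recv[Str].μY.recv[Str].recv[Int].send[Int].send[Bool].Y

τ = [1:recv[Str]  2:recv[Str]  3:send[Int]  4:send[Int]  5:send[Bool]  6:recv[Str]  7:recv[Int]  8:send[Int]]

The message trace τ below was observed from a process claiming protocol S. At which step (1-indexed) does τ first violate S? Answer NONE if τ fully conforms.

3

@1 recv[Str]  ✓  cont: μY.…
@2 recv[Str]  ✓  cont: recv[Int].send[Int].send[Bool].μY.…
@3 got send[Int], protocol expects recv[Int]  ✗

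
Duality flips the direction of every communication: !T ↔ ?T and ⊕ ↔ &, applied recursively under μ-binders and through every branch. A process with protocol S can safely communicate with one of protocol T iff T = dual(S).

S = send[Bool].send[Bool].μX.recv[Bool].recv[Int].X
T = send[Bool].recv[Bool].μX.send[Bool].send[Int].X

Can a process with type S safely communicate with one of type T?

send[Bool] ‖ send[Bool]  ✗ same direction on both sides — not dual

NO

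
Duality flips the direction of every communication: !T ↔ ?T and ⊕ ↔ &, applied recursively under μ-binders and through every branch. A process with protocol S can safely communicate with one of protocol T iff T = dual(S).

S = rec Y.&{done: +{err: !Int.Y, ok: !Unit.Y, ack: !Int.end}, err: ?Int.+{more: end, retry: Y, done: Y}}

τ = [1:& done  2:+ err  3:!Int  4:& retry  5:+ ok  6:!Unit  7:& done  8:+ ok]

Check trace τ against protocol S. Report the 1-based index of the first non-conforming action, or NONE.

@1 & done  match  state: +{err: !Int.rec Y.…, ok: !Unit.rec Y.…, ack: !Int.end}
@2 + err  match  state: !Int.rec Y.…
@3 !Int  match  state: rec Y.…
@4 got & retry, protocol expects & done or & err  ✗

4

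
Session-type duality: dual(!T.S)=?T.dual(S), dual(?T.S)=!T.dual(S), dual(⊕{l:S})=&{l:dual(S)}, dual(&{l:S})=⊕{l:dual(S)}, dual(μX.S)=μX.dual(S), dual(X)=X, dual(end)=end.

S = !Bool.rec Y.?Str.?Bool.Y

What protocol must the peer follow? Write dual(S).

?Bool.rec Y.!Str.!Bool.Y

!Bool = ?Bool
  rec Y = rec Y  (μ self-dual)
    ?Str = !Str
      ?Bool = !Bool
        Y ↦ Y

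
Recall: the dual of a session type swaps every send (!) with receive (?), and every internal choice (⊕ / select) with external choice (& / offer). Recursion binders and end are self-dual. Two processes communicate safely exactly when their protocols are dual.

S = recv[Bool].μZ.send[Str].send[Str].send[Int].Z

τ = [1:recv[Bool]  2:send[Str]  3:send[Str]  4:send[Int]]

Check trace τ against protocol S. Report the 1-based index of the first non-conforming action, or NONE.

NONE

@1 recv[Bool]  match  cont: μZ.…
@2 send[Str]  match  cont: send[Str].send[Int].μZ.…
@3 send[Str]  match  cont: send[Int].μZ.…
@4 send[Int]  match  cont: μZ.…
τ conforms to S (length 4)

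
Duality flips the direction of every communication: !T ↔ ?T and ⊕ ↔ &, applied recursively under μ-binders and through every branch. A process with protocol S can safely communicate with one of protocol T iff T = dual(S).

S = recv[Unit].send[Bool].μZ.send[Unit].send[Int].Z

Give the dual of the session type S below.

recv[Unit] = send[Unit]
  send[Bool] = recv[Bool]
    μZ = μZ  (rec unchanged)
      send[Unit] = recv[Unit]
        send[Int] = recv[Int]
          Z ↦ Z

send[Unit].recv[Bool].μZ.recv[Unit].recv[Int].Z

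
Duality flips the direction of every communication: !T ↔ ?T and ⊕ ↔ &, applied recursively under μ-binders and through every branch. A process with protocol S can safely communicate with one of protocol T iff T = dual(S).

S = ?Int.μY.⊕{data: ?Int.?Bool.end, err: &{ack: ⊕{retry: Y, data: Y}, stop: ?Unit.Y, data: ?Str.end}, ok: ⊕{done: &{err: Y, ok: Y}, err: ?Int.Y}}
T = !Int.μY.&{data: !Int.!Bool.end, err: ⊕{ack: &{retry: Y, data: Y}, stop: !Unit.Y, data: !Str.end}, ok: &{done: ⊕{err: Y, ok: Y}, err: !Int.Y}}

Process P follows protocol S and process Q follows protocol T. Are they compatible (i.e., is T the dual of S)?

YES

?Int | !Int  match
  μY | μY  match (binder kept)
    ⊕{data,err,ok} | &{data,err,ok}  match labels match
      case data:
        ?Int | !Int  match
          ?Bool | !Bool  match
            end | end  match
      case err:
        &{ack,stop,data} | ⊕{ack,stop,data}  match labels match
          case ack:
            ⊕{retry,data} | &{retry,data}  match labels match
              case retry:
                Y | Y  match
              case data:
                Y | Y  match
          case stop:
            ?Unit | !Unit  match
              Y | Y  match
          case data:
            ?Str | !Str  match
              end | end  match
      case ok:
        ⊕{done,err} | &{done,err}  match labels match
          case done:
            &{err,ok} | ⊕{err,ok}  match labels match
              case err:
                Y | Y  match
              case ok:
                Y | Y  match
          case err:
            ?Int | !Int  match
              Y | Y  match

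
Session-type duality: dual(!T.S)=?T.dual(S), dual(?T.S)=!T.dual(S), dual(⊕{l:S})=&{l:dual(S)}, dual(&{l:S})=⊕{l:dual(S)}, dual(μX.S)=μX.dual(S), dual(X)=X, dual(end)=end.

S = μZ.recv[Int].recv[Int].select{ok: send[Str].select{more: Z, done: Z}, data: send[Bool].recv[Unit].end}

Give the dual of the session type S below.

μZ ↦ μZ  (rec unchanged)
  recv[Int] ↦ send[Int]
    recv[Int] ↦ send[Int]
      select{ok,data} ↦ offer{ok,data}  (select→offer)
        case ok:
          send[Str] ↦ recv[Str]
            select{more,done} ↦ offer{more,done}  (select→offer)
              case more:
                Z self-dual
              case done:
                Z self-dual
        case data:
          send[Bool] ↦ recv[Bool]
            recv[Unit] ↦ send[Unit]
              end self-dual

μZ.send[Int].send[Int].offer{ok: recv[Str].offer{more: Z, done: Z}, data: recv[Bool].send[Unit].end}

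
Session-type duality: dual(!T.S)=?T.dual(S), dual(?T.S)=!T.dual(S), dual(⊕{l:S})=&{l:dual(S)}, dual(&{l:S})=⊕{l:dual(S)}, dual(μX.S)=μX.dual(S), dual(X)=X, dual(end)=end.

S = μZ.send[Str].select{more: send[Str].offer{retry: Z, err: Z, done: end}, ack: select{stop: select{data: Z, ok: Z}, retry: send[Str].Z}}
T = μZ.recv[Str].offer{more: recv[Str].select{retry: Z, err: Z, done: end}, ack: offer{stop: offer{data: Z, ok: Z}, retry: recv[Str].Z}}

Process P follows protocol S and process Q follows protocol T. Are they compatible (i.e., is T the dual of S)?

μZ ‖ μZ  ✓ (μ self-dual)
  send[Str] ‖ recv[Str]  ✓
    select{more,ack} ‖ offer{more,ack}  ✓ labels match
      [more]
        send[Str] ‖ recv[Str]  ✓
          offer{retry,err,done} ‖ select{retry,err,done}  ✓ labels match
            [retry]
              Z ‖ Z  ✓
            [err]
              Z ‖ Z  ✓
            [done]
              end ‖ end  ✓
      [ack]
        select{stop,retry} ‖ offer{stop,retry}  ✓ labels match
          [stop]
            select{data,ok} ‖ offer{data,ok}  ✓ labels match
              [data]
                Z ‖ Z  ✓
              [ok]
                Z ‖ Z  ✓
          [retry]
            send[Str] ‖ recv[Str]  ✓
              Z ‖ Z  ✓

YES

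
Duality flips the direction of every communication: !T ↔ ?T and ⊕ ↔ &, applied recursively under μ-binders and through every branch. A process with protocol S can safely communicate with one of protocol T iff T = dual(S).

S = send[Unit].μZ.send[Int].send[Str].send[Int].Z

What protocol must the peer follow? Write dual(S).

send[Unit] ↦ recv[Unit]
  μZ ↦ μZ  (rec unchanged)
    send[Int] ↦ recv[Int]
      send[Str] ↦ recv[Str]
        send[Int] ↦ recv[Int]
          dual(Z) = Z

recv[Unit].μZ.recv[Int].recv[Str].recv[Int].Z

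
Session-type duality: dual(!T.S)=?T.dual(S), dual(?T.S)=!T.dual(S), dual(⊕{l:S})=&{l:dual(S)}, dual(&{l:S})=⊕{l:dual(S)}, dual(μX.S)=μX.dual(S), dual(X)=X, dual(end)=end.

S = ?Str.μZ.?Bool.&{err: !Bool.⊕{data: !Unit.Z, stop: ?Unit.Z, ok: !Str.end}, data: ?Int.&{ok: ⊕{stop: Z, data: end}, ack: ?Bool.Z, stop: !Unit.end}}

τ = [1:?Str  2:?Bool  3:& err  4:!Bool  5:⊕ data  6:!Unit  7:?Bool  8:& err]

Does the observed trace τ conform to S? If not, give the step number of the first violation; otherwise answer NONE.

NONE

[1] ?Str  ✓  now at μZ.…
[2] ?Bool  ✓  now at &{err: !Bool.⊕{data: !Unit.μZ.…, stop: ?Unit.μZ.…, ok: !Str.end}, data: ?Int.&{ok: ⊕{stop: μZ.…, data: end}, ack: ?Bool.μZ.…, stop: !Unit.end}}
[3] & err  ✓  now at !Bool.⊕{data: !Unit.μZ.…, stop: ?Unit.μZ.…, ok: !Str.end}
[4] !Bool  ✓  now at ⊕{data: !Unit.μZ.…, stop: ?Unit.μZ.…, ok: !Str.end}
[5] ⊕ data  ✓  now at !Unit.μZ.…
[6] !Unit  ✓  now at μZ.…
[7] ?Bool  ✓  now at &{err: !Bool.⊕{data: !Unit.μZ.…, stop: ?Unit.μZ.…, ok: !Str.end}, data: ?Int.&{ok: ⊕{stop: μZ.…, data: end}, ack: ?Bool.μZ.…, stop: !Unit.end}}
[8] & err  ✓  now at !Bool.⊕{data: !Unit.μZ.…, stop: ?Unit.μZ.…, ok: !Str.end}
trace exhausted — no violation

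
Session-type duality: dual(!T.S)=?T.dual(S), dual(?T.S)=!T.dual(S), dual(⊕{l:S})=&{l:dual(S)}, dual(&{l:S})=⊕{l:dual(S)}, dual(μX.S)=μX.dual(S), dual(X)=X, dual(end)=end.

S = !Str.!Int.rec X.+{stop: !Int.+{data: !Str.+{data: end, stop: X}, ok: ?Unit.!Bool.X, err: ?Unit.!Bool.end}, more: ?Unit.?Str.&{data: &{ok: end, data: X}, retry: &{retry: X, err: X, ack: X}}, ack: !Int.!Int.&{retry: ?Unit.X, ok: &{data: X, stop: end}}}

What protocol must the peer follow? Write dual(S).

?Str.?Int.rec X.&{stop: ?Int.&{data: ?Str.&{data: end, stop: X}, ok: !Unit.?Bool.X, err: !Unit.?Bool.end}, more: !Unit.!Str.+{data: +{ok: end, data: X}, retry: +{retry: X, err: X, ack: X}}, ack: ?Int.?Int.+{retry: !Unit.X, ok: +{data: X, stop: end}}}

!Str ↦ ?Str
  !Int ↦ ?Int
    rec X ↦ rec X  (binder kept)
      +{stop,more,ack} ↦ &{stop,more,ack}  (⊕→&)
        [stop]
          !Int ↦ ?Int
            +{data,ok,err} ↦ &{data,ok,err}  (⊕→&)
              [data]
                !Str ↦ ?Str
                  +{data,stop} ↦ &{data,stop}  (⊕→&)
                    [data]
                      end self-dual
                    [stop]
                      X self-dual
              [ok]
                ?Unit ↦ !Unit
                  !Bool ↦ ?Bool
                    X self-dual
              [err]
                ?Unit ↦ !Unit
                  !Bool ↦ ?Bool
                    end self-dual
        [more]
          ?Unit ↦ !Unit
            ?Str ↦ !Str
              &{data,retry} ↦ +{data,retry}  (external→internal)
                [data]
                  &{ok,data} ↦ +{ok,data}  (external→internal)
                    [ok]
                      end self-dual
                    [data]
                      X self-dual
                [retry]
                  &{retry,err,ack} ↦ +{retry,err,ack}  (external→internal)
                    [retry]
                      X self-dual
                    [err]
                      X self-dual
                    [ack]
                      X self-dual
        [ack]
          !Int ↦ ?Int
            !Int ↦ ?Int
              &{retry,ok} ↦ +{retry,ok}  (external→internal)
                [retry]
                  ?Unit ↦ !Unit
                    X self-dual
                [ok]
                  &{data,stop} ↦ +{data,stop}  (external→internal)
                    [data]
                      X self-dual
                    [stop]
                      end self-dual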